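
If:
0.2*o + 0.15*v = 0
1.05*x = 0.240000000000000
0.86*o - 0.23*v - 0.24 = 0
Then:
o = 0.21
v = -0.27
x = 0.23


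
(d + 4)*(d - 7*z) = d^2 - 7*d*z + 4*d - 28*z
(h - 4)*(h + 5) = h^2 + h - 20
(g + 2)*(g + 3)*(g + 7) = g^3 + 12*g^2 + 41*g + 42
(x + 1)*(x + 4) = x^2 + 5*x + 4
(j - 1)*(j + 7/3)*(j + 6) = j^3 + 22*j^2/3 + 17*j/3 - 14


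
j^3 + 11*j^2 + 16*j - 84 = (j - 2)*(j + 6)*(j + 7)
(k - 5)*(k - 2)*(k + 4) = k^3 - 3*k^2 - 18*k + 40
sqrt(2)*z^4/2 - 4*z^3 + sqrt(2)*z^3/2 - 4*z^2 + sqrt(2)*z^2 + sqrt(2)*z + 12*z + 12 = (z - 3*sqrt(2))*(z - 2*sqrt(2))*(z + sqrt(2))*(sqrt(2)*z/2 + sqrt(2)/2)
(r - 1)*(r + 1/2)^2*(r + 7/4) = r^4 + 7*r^3/4 - 3*r^2/4 - 25*r/16 - 7/16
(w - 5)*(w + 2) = w^2 - 3*w - 10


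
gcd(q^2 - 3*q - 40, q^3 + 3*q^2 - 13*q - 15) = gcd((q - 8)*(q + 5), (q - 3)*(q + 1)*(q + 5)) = q + 5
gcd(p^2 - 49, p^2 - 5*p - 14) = p - 7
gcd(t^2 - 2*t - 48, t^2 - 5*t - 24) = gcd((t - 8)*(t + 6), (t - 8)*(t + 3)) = t - 8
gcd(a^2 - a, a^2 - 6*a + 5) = a - 1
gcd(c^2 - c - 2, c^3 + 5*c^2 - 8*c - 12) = c^2 - c - 2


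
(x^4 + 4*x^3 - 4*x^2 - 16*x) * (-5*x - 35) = -5*x^5 - 55*x^4 - 120*x^3 + 220*x^2 + 560*x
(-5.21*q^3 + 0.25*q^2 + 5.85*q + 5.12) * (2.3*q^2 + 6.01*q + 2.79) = -11.983*q^5 - 30.7371*q^4 + 0.421599999999998*q^3 + 47.632*q^2 + 47.0927*q + 14.2848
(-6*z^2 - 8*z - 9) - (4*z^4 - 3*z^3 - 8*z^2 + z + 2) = -4*z^4 + 3*z^3 + 2*z^2 - 9*z - 11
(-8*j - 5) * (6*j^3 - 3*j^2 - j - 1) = -48*j^4 - 6*j^3 + 23*j^2 + 13*j + 5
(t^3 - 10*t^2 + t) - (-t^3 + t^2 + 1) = 2*t^3 - 11*t^2 + t - 1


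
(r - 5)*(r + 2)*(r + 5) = r^3 + 2*r^2 - 25*r - 50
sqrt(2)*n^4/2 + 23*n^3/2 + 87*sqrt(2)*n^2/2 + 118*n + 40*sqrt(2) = (n/2 + sqrt(2))*(n + 4*sqrt(2))*(n + 5*sqrt(2))*(sqrt(2)*n + 1)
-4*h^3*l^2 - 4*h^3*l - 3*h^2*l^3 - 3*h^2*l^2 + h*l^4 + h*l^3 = l*(-4*h + l)*(h + l)*(h*l + h)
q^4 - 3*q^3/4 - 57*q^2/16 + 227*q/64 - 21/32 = (q - 7/4)*(q - 3/4)*(q - 1/4)*(q + 2)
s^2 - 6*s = s*(s - 6)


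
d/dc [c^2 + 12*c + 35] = 2*c + 12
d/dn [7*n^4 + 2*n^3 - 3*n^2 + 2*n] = 28*n^3 + 6*n^2 - 6*n + 2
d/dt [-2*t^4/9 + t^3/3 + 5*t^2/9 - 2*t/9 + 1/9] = -8*t^3/9 + t^2 + 10*t/9 - 2/9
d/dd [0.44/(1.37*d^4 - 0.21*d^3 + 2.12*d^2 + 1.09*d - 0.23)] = (-2.4112*d^3 + 0.2772*d^2 - 1.8656*d - 0.4796)/(1.37*d^4 - 0.21*d^3 + 2.12*d^2 + 1.09*d - 0.23)^2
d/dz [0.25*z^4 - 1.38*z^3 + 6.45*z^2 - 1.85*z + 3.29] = 1.0*z^3 - 4.14*z^2 + 12.9*z - 1.85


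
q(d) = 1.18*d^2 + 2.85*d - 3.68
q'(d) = 2.36*d + 2.85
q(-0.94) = -5.32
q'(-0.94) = 0.63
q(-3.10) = -1.18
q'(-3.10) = -4.47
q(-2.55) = -3.27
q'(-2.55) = -3.17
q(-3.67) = 1.75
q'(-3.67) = -5.81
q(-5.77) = 19.16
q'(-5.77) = -10.77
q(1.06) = 0.67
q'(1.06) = 5.35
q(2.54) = 11.17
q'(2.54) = 8.84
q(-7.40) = 39.85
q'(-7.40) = -14.61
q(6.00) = 55.90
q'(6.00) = 17.01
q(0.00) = -3.68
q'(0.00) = 2.85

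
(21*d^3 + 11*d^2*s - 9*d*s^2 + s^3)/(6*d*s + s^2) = (21*d^3 + 11*d^2*s - 9*d*s^2 + s^3)/(s*(6*d + s))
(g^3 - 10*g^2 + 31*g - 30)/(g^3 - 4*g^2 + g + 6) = (g - 5)/(g + 1)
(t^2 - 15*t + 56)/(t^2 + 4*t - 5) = (t^2 - 15*t + 56)/(t^2 + 4*t - 5)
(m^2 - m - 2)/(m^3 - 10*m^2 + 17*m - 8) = (m^2 - m - 2)/(m^3 - 10*m^2 + 17*m - 8)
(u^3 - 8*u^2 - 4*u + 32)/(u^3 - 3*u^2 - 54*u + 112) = (u + 2)/(u + 7)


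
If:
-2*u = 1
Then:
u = -1/2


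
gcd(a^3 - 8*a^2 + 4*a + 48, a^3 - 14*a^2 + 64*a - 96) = a^2 - 10*a + 24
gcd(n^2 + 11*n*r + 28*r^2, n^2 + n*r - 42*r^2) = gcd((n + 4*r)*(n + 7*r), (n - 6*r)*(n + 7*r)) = n + 7*r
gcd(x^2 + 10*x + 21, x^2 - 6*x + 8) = 1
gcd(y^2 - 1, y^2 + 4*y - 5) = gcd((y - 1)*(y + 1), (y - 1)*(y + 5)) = y - 1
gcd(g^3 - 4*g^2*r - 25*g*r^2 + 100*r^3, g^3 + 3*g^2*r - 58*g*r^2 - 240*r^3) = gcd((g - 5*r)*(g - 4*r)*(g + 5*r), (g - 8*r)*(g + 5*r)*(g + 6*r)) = g + 5*r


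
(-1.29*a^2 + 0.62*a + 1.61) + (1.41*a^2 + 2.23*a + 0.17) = 0.12*a^2 + 2.85*a + 1.78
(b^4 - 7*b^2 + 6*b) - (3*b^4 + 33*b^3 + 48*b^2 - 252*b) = -2*b^4 - 33*b^3 - 55*b^2 + 258*b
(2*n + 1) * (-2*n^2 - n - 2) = -4*n^3 - 4*n^2 - 5*n - 2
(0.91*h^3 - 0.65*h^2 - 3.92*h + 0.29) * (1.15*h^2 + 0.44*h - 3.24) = 1.0465*h^5 - 0.3471*h^4 - 7.7424*h^3 + 0.7147*h^2 + 12.8284*h - 0.9396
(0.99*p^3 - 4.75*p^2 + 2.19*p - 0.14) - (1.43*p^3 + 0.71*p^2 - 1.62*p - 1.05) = -0.44*p^3 - 5.46*p^2 + 3.81*p + 0.91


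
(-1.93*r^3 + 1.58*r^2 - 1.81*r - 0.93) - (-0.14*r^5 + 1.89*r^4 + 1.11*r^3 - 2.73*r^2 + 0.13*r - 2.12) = 0.14*r^5 - 1.89*r^4 - 3.04*r^3 + 4.31*r^2 - 1.94*r + 1.19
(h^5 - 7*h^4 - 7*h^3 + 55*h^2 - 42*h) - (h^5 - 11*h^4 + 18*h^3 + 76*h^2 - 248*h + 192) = 4*h^4 - 25*h^3 - 21*h^2 + 206*h - 192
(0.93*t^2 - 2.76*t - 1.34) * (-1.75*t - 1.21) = -1.6275*t^3 + 3.7047*t^2 + 5.6846*t + 1.6214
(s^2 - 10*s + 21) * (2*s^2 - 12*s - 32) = 2*s^4 - 32*s^3 + 130*s^2 + 68*s - 672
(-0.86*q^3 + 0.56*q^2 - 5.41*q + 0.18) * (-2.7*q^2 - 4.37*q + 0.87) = 2.322*q^5 + 2.2462*q^4 + 11.4116*q^3 + 23.6429*q^2 - 5.4933*q + 0.1566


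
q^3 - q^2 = q^2*(q - 1)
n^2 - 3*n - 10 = (n - 5)*(n + 2)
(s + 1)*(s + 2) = s^2 + 3*s + 2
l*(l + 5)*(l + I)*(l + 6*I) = l^4 + 5*l^3 + 7*I*l^3 - 6*l^2 + 35*I*l^2 - 30*l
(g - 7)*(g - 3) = g^2 - 10*g + 21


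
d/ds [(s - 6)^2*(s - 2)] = (s - 6)*(3*s - 10)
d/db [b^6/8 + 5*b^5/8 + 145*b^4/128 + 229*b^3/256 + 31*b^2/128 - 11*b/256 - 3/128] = 3*b^5/4 + 25*b^4/8 + 145*b^3/32 + 687*b^2/256 + 31*b/64 - 11/256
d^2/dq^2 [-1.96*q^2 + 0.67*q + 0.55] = -3.92000000000000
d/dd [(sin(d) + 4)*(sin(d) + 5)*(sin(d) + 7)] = (3*sin(d)^2 + 32*sin(d) + 83)*cos(d)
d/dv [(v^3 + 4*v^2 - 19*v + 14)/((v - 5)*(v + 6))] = (v^4 + 2*v^3 - 67*v^2 - 268*v + 556)/(v^4 + 2*v^3 - 59*v^2 - 60*v + 900)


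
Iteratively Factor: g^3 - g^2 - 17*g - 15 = (g + 3)*(g^2 - 4*g - 5) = (g + 1)*(g + 3)*(g - 5)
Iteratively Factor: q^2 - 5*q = (q)*(q - 5)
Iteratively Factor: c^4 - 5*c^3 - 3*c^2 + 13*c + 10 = (c + 1)*(c^3 - 6*c^2 + 3*c + 10) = (c + 1)^2*(c^2 - 7*c + 10) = (c - 5)*(c + 1)^2*(c - 2)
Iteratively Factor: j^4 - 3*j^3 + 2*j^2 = (j - 1)*(j^3 - 2*j^2) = (j - 2)*(j - 1)*(j^2) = j*(j - 2)*(j - 1)*(j)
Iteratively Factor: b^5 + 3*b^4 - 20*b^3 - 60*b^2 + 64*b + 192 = (b + 2)*(b^4 + b^3 - 22*b^2 - 16*b + 96) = (b - 4)*(b + 2)*(b^3 + 5*b^2 - 2*b - 24) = (b - 4)*(b + 2)*(b + 4)*(b^2 + b - 6) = (b - 4)*(b - 2)*(b + 2)*(b + 4)*(b + 3)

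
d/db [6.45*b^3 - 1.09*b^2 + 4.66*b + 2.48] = 19.35*b^2 - 2.18*b + 4.66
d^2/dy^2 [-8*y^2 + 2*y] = -16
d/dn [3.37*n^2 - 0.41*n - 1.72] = 6.74*n - 0.41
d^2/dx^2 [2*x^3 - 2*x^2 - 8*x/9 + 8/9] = 12*x - 4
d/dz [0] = 0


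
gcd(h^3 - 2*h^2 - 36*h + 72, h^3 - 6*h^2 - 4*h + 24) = h^2 - 8*h + 12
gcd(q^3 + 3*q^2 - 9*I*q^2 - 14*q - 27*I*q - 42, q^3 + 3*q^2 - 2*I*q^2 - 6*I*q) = q^2 + q*(3 - 2*I) - 6*I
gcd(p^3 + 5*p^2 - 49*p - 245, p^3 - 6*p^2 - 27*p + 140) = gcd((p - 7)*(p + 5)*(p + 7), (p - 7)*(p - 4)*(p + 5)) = p^2 - 2*p - 35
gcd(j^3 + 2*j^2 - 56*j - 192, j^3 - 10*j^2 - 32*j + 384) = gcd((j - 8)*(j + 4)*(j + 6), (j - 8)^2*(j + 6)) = j^2 - 2*j - 48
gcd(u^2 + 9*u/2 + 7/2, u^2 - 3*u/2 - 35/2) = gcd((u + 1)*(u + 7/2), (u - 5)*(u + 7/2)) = u + 7/2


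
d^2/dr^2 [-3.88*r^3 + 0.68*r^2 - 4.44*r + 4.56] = 1.36 - 23.28*r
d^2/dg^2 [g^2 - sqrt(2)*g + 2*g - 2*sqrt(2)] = 2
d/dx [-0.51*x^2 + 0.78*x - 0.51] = 0.78 - 1.02*x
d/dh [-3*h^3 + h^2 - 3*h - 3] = -9*h^2 + 2*h - 3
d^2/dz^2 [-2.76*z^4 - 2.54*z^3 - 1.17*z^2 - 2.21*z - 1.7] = -33.12*z^2 - 15.24*z - 2.34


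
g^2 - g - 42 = (g - 7)*(g + 6)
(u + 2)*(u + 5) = u^2 + 7*u + 10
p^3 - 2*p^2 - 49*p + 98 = (p - 7)*(p - 2)*(p + 7)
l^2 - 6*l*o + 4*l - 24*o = (l + 4)*(l - 6*o)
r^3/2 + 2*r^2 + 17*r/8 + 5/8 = (r/2 + 1/2)*(r + 1/2)*(r + 5/2)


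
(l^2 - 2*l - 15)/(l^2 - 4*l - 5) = (l + 3)/(l + 1)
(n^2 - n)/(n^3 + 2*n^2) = (n - 1)/(n*(n + 2))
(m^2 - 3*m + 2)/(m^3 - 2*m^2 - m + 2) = 1/(m + 1)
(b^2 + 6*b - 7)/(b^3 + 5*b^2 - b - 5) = (b + 7)/(b^2 + 6*b + 5)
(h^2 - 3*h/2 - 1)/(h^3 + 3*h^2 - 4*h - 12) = (h + 1/2)/(h^2 + 5*h + 6)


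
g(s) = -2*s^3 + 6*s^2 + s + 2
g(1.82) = 11.64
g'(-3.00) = -89.00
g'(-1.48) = -29.90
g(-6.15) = 688.00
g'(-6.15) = -299.74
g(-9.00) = 1937.00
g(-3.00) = 107.00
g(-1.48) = 20.15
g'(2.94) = -15.58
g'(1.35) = 6.26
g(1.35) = 9.36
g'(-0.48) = -6.14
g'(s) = -6*s^2 + 12*s + 1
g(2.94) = 5.98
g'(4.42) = -63.18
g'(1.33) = 6.35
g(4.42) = -49.06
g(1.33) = 9.24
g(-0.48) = 3.12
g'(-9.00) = -593.00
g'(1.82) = 2.97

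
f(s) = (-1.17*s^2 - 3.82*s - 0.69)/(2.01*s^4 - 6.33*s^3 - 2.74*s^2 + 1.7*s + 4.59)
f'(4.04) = 0.82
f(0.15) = -0.27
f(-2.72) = 0.00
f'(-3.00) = 0.01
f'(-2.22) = 0.04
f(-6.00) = -0.01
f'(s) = (-2.34*s - 3.82)/(2.01*s^4 - 6.33*s^3 - 2.74*s^2 + 1.7*s + 4.59) + (-1.17*s^2 - 3.82*s - 0.69)*(-8.04*s^3 + 18.99*s^2 + 5.48*s - 1.7)/(2.01*s^4 - 6.33*s^3 - 2.74*s^2 + 1.7*s + 4.59)^2 = (4.7034*s^5 + 15.6285*s^4 - 42.8136*s^3 - 25.5589*s^2 - 14.5218*s - 16.3608)/(4.0401*s^8 - 25.4466*s^7 + 29.0541*s^6 + 41.5224*s^5 + 4.4374*s^4 - 67.4254*s^3 - 22.2632*s^2 + 15.606*s + 21.0681)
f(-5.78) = -0.01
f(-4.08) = -0.00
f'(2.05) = -0.15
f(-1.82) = 0.05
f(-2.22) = 0.02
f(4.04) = -0.42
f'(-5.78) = -0.00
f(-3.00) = 0.00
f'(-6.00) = -0.00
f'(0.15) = -0.85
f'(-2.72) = 0.02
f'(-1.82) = 0.09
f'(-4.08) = 0.00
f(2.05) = 0.60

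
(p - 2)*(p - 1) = p^2 - 3*p + 2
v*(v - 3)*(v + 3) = v^3 - 9*v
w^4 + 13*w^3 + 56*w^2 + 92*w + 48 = (w + 1)*(w + 2)*(w + 4)*(w + 6)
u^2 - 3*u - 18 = (u - 6)*(u + 3)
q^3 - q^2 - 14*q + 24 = (q - 3)*(q - 2)*(q + 4)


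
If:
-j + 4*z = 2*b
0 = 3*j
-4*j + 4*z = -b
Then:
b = 0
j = 0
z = 0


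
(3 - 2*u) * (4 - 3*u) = 6*u^2 - 17*u + 12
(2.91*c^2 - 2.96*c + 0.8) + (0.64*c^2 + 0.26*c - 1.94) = 3.55*c^2 - 2.7*c - 1.14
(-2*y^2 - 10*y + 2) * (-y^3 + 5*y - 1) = 2*y^5 + 10*y^4 - 12*y^3 - 48*y^2 + 20*y - 2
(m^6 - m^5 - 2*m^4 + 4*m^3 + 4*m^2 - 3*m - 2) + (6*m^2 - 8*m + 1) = m^6 - m^5 - 2*m^4 + 4*m^3 + 10*m^2 - 11*m - 1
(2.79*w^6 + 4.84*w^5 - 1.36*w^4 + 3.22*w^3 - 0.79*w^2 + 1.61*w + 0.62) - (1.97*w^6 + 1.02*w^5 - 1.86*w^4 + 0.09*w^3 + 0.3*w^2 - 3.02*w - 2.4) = 0.82*w^6 + 3.82*w^5 + 0.5*w^4 + 3.13*w^3 - 1.09*w^2 + 4.63*w + 3.02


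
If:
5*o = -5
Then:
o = -1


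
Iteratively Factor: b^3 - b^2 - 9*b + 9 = (b + 3)*(b^2 - 4*b + 3) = (b - 1)*(b + 3)*(b - 3)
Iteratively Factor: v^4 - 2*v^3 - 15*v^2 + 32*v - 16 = (v - 1)*(v^3 - v^2 - 16*v + 16) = (v - 1)^2*(v^2 - 16) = (v - 1)^2*(v + 4)*(v - 4)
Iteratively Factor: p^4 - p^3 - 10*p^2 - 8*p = (p - 4)*(p^3 + 3*p^2 + 2*p) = (p - 4)*(p + 1)*(p^2 + 2*p) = p*(p - 4)*(p + 1)*(p + 2)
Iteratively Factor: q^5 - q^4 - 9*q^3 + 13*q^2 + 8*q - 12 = (q - 1)*(q^4 - 9*q^2 + 4*q + 12) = (q - 1)*(q + 1)*(q^3 - q^2 - 8*q + 12) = (q - 1)*(q + 1)*(q + 3)*(q^2 - 4*q + 4) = (q - 2)*(q - 1)*(q + 1)*(q + 3)*(q - 2)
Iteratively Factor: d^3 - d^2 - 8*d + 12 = (d - 2)*(d^2 + d - 6) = (d - 2)*(d + 3)*(d - 2)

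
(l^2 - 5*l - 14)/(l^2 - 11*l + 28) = (l + 2)/(l - 4)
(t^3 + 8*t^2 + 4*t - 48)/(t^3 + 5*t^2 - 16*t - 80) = (t^2 + 4*t - 12)/(t^2 + t - 20)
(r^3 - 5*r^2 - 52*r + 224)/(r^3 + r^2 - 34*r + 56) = (r - 8)/(r - 2)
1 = 1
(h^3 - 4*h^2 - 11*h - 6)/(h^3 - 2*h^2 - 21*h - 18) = (h + 1)/(h + 3)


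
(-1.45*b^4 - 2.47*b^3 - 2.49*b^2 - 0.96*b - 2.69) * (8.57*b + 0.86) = -12.4265*b^5 - 22.4149*b^4 - 23.4635*b^3 - 10.3686*b^2 - 23.8789*b - 2.3134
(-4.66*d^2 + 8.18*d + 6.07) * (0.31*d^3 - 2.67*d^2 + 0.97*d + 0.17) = -1.4446*d^5 + 14.978*d^4 - 24.4791*d^3 - 9.0645*d^2 + 7.2785*d + 1.0319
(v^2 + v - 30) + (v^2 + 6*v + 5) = 2*v^2 + 7*v - 25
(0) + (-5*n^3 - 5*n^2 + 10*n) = -5*n^3 - 5*n^2 + 10*n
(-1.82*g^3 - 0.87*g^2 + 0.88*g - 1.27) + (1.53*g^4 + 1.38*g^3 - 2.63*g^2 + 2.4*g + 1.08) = 1.53*g^4 - 0.44*g^3 - 3.5*g^2 + 3.28*g - 0.19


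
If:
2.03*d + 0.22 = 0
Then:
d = -0.11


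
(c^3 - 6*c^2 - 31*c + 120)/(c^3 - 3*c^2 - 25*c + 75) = (c - 8)/(c - 5)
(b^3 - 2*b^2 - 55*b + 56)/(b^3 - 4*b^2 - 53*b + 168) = (b - 1)/(b - 3)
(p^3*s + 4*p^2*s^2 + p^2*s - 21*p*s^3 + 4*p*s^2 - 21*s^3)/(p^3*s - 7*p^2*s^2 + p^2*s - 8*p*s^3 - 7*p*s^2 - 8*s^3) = (p^2 + 4*p*s - 21*s^2)/(p^2 - 7*p*s - 8*s^2)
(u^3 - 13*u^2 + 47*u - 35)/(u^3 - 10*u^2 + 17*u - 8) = (u^2 - 12*u + 35)/(u^2 - 9*u + 8)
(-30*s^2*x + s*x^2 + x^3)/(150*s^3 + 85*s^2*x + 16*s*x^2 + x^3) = x*(-5*s + x)/(25*s^2 + 10*s*x + x^2)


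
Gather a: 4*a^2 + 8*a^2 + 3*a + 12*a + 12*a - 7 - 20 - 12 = 12*a^2 + 27*a - 39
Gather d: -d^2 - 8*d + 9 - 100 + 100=-d^2 - 8*d + 9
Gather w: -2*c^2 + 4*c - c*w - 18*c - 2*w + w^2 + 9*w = -2*c^2 - 14*c + w^2 + w*(7 - c)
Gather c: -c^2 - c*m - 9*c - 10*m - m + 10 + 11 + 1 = -c^2 + c*(-m - 9) - 11*m + 22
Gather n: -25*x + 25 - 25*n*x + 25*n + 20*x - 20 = n*(25 - 25*x) - 5*x + 5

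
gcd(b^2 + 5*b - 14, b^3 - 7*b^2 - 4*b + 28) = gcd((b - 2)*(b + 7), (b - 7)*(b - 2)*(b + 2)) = b - 2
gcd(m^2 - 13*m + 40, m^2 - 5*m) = m - 5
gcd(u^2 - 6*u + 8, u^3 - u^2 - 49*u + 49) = 1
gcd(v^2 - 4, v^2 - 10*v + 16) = v - 2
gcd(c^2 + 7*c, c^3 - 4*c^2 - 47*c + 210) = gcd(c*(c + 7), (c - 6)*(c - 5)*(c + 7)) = c + 7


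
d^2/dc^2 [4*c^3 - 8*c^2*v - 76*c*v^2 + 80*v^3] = 24*c - 16*v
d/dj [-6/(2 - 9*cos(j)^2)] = 216*sin(2*j)/(9*cos(2*j) + 5)^2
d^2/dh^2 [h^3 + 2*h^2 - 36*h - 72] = 6*h + 4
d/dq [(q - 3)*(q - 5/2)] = 2*q - 11/2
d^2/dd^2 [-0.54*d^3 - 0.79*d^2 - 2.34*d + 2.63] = -3.24*d - 1.58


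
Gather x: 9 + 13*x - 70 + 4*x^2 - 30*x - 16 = 4*x^2 - 17*x - 77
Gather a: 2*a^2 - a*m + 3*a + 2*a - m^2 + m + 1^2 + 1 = 2*a^2 + a*(5 - m) - m^2 + m + 2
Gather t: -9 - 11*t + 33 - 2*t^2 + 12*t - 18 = -2*t^2 + t + 6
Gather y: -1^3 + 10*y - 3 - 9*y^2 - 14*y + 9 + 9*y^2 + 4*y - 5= 0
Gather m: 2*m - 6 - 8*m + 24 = 18 - 6*m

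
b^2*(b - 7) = b^3 - 7*b^2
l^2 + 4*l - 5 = (l - 1)*(l + 5)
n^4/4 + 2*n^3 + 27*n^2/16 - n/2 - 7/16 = (n/4 + 1/4)*(n - 1/2)*(n + 1/2)*(n + 7)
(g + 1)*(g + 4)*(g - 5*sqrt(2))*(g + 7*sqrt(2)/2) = g^4 - 3*sqrt(2)*g^3/2 + 5*g^3 - 31*g^2 - 15*sqrt(2)*g^2/2 - 175*g - 6*sqrt(2)*g - 140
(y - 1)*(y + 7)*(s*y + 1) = s*y^3 + 6*s*y^2 - 7*s*y + y^2 + 6*y - 7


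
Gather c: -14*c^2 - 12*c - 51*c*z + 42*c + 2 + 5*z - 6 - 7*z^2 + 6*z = -14*c^2 + c*(30 - 51*z) - 7*z^2 + 11*z - 4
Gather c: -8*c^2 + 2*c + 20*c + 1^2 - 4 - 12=-8*c^2 + 22*c - 15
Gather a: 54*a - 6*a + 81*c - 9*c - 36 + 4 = 48*a + 72*c - 32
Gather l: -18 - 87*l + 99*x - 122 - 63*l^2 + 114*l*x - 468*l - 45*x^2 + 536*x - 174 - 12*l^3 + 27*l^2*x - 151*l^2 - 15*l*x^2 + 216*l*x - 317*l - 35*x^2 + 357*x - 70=-12*l^3 + l^2*(27*x - 214) + l*(-15*x^2 + 330*x - 872) - 80*x^2 + 992*x - 384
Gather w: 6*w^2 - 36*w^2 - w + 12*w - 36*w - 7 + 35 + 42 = -30*w^2 - 25*w + 70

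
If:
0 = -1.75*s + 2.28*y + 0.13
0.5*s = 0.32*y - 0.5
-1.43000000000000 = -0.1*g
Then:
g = 14.30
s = -2.04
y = -1.62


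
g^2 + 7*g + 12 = (g + 3)*(g + 4)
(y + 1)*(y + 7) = y^2 + 8*y + 7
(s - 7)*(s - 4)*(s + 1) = s^3 - 10*s^2 + 17*s + 28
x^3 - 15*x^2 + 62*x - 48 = (x - 8)*(x - 6)*(x - 1)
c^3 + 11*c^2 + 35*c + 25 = (c + 1)*(c + 5)^2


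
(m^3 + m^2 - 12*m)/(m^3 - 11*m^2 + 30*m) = (m^2 + m - 12)/(m^2 - 11*m + 30)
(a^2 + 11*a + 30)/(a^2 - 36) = (a + 5)/(a - 6)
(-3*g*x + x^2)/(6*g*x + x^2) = (-3*g + x)/(6*g + x)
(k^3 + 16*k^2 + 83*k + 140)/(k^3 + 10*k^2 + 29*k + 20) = (k + 7)/(k + 1)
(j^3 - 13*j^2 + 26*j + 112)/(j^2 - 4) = (j^2 - 15*j + 56)/(j - 2)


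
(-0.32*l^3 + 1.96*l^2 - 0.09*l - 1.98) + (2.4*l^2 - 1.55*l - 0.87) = -0.32*l^3 + 4.36*l^2 - 1.64*l - 2.85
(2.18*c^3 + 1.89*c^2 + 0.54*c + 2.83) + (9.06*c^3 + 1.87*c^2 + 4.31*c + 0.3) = 11.24*c^3 + 3.76*c^2 + 4.85*c + 3.13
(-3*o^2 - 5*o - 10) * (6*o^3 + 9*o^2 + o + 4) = -18*o^5 - 57*o^4 - 108*o^3 - 107*o^2 - 30*o - 40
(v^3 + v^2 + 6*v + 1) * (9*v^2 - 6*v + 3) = 9*v^5 + 3*v^4 + 51*v^3 - 24*v^2 + 12*v + 3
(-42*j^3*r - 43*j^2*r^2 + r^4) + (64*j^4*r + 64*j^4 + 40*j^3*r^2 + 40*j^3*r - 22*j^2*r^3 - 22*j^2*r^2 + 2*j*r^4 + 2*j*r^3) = 64*j^4*r + 64*j^4 + 40*j^3*r^2 - 2*j^3*r - 22*j^2*r^3 - 65*j^2*r^2 + 2*j*r^4 + 2*j*r^3 + r^4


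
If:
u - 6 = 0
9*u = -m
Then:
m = -54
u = 6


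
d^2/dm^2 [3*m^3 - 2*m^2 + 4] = 18*m - 4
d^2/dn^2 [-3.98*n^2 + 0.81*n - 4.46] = -7.96000000000000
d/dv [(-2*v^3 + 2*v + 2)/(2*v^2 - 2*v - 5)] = 2*(-2*v^4 + 4*v^3 + 13*v^2 - 4*v - 3)/(4*v^4 - 8*v^3 - 16*v^2 + 20*v + 25)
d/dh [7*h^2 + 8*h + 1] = 14*h + 8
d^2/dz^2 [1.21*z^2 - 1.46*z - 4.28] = 2.42000000000000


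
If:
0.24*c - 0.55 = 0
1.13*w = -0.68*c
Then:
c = 2.29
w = -1.38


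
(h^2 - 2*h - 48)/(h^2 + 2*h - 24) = (h - 8)/(h - 4)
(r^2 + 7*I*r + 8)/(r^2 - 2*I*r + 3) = (r^2 + 7*I*r + 8)/(r^2 - 2*I*r + 3)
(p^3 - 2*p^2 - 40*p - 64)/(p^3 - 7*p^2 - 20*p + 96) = (p + 2)/(p - 3)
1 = 1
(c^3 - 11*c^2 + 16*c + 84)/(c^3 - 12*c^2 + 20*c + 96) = (c - 7)/(c - 8)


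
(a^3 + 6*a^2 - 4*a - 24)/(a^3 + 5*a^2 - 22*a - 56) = (a^2 + 4*a - 12)/(a^2 + 3*a - 28)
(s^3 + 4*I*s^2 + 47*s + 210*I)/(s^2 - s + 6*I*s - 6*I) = (s^2 - 2*I*s + 35)/(s - 1)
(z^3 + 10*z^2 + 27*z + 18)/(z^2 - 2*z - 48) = (z^2 + 4*z + 3)/(z - 8)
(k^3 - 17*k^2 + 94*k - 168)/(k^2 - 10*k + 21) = (k^2 - 10*k + 24)/(k - 3)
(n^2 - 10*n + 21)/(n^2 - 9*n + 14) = (n - 3)/(n - 2)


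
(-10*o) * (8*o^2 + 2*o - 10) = -80*o^3 - 20*o^2 + 100*o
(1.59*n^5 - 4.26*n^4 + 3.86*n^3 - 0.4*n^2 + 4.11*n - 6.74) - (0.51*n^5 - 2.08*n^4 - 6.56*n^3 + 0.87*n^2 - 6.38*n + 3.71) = 1.08*n^5 - 2.18*n^4 + 10.42*n^3 - 1.27*n^2 + 10.49*n - 10.45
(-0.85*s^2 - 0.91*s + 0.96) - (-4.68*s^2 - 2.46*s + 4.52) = 3.83*s^2 + 1.55*s - 3.56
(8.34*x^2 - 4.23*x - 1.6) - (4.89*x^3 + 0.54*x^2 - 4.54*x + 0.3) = -4.89*x^3 + 7.8*x^2 + 0.31*x - 1.9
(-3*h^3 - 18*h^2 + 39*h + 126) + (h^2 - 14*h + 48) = -3*h^3 - 17*h^2 + 25*h + 174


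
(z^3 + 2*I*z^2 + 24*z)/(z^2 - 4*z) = (z^2 + 2*I*z + 24)/(z - 4)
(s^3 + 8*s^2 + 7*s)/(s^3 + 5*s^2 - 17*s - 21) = s/(s - 3)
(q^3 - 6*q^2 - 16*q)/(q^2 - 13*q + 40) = q*(q + 2)/(q - 5)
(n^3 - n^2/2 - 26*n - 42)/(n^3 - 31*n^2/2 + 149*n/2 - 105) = (2*n^2 + 11*n + 14)/(2*n^2 - 19*n + 35)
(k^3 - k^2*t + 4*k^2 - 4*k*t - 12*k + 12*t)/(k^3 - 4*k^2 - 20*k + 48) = (k^2 - k*t + 6*k - 6*t)/(k^2 - 2*k - 24)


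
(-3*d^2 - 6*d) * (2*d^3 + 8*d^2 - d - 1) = -6*d^5 - 36*d^4 - 45*d^3 + 9*d^2 + 6*d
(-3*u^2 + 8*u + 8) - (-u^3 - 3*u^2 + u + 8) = u^3 + 7*u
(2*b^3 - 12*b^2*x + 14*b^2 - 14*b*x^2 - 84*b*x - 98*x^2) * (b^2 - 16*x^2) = 2*b^5 - 12*b^4*x + 14*b^4 - 46*b^3*x^2 - 84*b^3*x + 192*b^2*x^3 - 322*b^2*x^2 + 224*b*x^4 + 1344*b*x^3 + 1568*x^4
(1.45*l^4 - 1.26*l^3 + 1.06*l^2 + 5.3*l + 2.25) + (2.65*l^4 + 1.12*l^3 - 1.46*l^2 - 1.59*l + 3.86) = 4.1*l^4 - 0.14*l^3 - 0.4*l^2 + 3.71*l + 6.11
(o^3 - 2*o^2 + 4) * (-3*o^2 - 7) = -3*o^5 + 6*o^4 - 7*o^3 + 2*o^2 - 28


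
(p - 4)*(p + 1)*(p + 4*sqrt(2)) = p^3 - 3*p^2 + 4*sqrt(2)*p^2 - 12*sqrt(2)*p - 4*p - 16*sqrt(2)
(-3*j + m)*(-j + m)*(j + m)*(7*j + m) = 21*j^4 - 4*j^3*m - 22*j^2*m^2 + 4*j*m^3 + m^4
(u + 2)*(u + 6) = u^2 + 8*u + 12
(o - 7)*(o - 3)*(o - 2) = o^3 - 12*o^2 + 41*o - 42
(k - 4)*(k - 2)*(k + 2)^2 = k^4 - 2*k^3 - 12*k^2 + 8*k + 32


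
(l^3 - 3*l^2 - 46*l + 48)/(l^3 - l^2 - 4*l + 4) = (l^2 - 2*l - 48)/(l^2 - 4)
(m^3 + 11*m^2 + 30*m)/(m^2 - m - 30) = m*(m + 6)/(m - 6)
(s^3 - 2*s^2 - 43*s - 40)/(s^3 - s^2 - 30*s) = (s^2 - 7*s - 8)/(s*(s - 6))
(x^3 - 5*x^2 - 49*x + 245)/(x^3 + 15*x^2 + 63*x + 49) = (x^2 - 12*x + 35)/(x^2 + 8*x + 7)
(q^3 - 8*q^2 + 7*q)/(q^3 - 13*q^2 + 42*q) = (q - 1)/(q - 6)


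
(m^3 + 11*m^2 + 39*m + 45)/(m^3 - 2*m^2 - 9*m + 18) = (m^2 + 8*m + 15)/(m^2 - 5*m + 6)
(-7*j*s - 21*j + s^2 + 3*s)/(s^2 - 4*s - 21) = (-7*j + s)/(s - 7)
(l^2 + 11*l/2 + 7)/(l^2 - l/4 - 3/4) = 2*(2*l^2 + 11*l + 14)/(4*l^2 - l - 3)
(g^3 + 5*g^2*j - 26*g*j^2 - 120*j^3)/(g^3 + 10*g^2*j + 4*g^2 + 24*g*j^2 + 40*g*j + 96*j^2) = (g - 5*j)/(g + 4)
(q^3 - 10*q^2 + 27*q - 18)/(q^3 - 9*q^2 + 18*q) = (q - 1)/q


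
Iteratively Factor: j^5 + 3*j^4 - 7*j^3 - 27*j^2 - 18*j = (j + 2)*(j^4 + j^3 - 9*j^2 - 9*j) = (j + 2)*(j + 3)*(j^3 - 2*j^2 - 3*j) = j*(j + 2)*(j + 3)*(j^2 - 2*j - 3) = j*(j + 1)*(j + 2)*(j + 3)*(j - 3)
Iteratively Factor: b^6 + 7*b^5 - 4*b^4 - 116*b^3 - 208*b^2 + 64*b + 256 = (b + 4)*(b^5 + 3*b^4 - 16*b^3 - 52*b^2 + 64) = (b - 1)*(b + 4)*(b^4 + 4*b^3 - 12*b^2 - 64*b - 64) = (b - 1)*(b + 2)*(b + 4)*(b^3 + 2*b^2 - 16*b - 32) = (b - 1)*(b + 2)*(b + 4)^2*(b^2 - 2*b - 8) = (b - 1)*(b + 2)^2*(b + 4)^2*(b - 4)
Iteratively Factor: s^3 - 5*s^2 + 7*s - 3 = (s - 1)*(s^2 - 4*s + 3) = (s - 1)^2*(s - 3)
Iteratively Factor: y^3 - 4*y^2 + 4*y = (y)*(y^2 - 4*y + 4) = y*(y - 2)*(y - 2)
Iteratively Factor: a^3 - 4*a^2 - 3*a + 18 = (a + 2)*(a^2 - 6*a + 9) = (a - 3)*(a + 2)*(a - 3)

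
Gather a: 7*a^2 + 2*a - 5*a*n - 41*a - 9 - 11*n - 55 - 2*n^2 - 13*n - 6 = 7*a^2 + a*(-5*n - 39) - 2*n^2 - 24*n - 70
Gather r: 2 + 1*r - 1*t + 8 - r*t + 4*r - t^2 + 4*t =r*(5 - t) - t^2 + 3*t + 10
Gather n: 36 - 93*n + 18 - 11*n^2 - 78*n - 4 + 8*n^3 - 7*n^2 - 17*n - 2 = 8*n^3 - 18*n^2 - 188*n + 48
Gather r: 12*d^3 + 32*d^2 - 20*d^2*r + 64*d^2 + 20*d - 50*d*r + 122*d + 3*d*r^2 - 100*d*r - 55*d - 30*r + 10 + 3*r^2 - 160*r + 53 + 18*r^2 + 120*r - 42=12*d^3 + 96*d^2 + 87*d + r^2*(3*d + 21) + r*(-20*d^2 - 150*d - 70) + 21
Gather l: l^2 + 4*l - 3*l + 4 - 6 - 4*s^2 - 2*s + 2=l^2 + l - 4*s^2 - 2*s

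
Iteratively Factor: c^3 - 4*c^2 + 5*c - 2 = (c - 1)*(c^2 - 3*c + 2) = (c - 2)*(c - 1)*(c - 1)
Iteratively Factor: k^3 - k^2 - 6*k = (k - 3)*(k^2 + 2*k) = k*(k - 3)*(k + 2)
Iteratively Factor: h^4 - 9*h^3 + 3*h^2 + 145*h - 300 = (h - 3)*(h^3 - 6*h^2 - 15*h + 100) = (h - 5)*(h - 3)*(h^2 - h - 20) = (h - 5)*(h - 3)*(h + 4)*(h - 5)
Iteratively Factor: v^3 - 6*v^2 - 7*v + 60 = (v - 4)*(v^2 - 2*v - 15) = (v - 4)*(v + 3)*(v - 5)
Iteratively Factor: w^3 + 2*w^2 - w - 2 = (w + 1)*(w^2 + w - 2) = (w - 1)*(w + 1)*(w + 2)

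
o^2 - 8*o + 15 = (o - 5)*(o - 3)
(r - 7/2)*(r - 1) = r^2 - 9*r/2 + 7/2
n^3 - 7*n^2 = n^2*(n - 7)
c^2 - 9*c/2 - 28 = (c - 8)*(c + 7/2)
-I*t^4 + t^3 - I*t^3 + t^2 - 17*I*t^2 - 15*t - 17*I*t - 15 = (t - 3*I)*(t - I)*(t + 5*I)*(-I*t - I)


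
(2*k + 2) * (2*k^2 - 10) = 4*k^3 + 4*k^2 - 20*k - 20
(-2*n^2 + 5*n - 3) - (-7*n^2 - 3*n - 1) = 5*n^2 + 8*n - 2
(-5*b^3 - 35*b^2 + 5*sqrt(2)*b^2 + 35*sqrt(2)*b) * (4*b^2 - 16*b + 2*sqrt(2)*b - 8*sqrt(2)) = -20*b^5 - 60*b^4 + 10*sqrt(2)*b^4 + 30*sqrt(2)*b^3 + 580*b^3 - 280*sqrt(2)*b^2 + 60*b^2 - 560*b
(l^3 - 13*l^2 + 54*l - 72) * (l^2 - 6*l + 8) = l^5 - 19*l^4 + 140*l^3 - 500*l^2 + 864*l - 576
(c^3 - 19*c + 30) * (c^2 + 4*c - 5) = c^5 + 4*c^4 - 24*c^3 - 46*c^2 + 215*c - 150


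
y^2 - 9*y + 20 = (y - 5)*(y - 4)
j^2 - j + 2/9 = (j - 2/3)*(j - 1/3)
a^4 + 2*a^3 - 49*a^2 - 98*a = a*(a - 7)*(a + 2)*(a + 7)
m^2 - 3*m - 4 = (m - 4)*(m + 1)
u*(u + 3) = u^2 + 3*u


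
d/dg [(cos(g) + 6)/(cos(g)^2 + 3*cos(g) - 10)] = (cos(g)^2 + 12*cos(g) + 28)*sin(g)/(cos(g)^2 + 3*cos(g) - 10)^2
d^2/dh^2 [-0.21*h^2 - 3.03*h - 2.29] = -0.420000000000000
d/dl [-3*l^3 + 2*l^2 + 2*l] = -9*l^2 + 4*l + 2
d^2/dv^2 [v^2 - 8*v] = 2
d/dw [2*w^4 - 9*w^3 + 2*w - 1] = 8*w^3 - 27*w^2 + 2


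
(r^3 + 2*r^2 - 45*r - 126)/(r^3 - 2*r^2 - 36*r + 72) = (r^2 - 4*r - 21)/(r^2 - 8*r + 12)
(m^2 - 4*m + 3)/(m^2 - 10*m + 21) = (m - 1)/(m - 7)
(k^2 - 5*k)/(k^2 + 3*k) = (k - 5)/(k + 3)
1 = 1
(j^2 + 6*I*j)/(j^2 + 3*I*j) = (j + 6*I)/(j + 3*I)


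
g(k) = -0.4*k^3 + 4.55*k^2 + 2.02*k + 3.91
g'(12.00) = -61.58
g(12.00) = -7.85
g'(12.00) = -61.58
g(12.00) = -7.85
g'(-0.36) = -1.41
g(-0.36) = 3.79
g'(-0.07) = 1.38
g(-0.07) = 3.79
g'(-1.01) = -8.40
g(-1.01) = 6.92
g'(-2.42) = -27.03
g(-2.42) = 31.34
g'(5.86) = 14.14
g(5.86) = 91.50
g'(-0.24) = -0.23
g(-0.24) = 3.69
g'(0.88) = 9.10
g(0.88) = 8.94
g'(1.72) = 14.12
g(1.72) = 18.81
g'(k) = -1.2*k^2 + 9.1*k + 2.02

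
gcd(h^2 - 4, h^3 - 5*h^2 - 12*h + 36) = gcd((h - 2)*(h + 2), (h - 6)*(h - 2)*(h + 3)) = h - 2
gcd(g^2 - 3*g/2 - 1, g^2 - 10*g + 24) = 1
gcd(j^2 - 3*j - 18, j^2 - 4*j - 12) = j - 6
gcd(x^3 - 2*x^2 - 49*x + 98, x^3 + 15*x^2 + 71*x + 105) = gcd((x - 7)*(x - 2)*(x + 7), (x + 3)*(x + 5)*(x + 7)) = x + 7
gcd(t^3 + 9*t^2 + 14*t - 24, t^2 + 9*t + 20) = t + 4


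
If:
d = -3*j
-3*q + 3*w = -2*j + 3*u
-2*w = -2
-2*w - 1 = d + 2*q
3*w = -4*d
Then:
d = -3/4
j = 1/4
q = -9/8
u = 55/24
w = 1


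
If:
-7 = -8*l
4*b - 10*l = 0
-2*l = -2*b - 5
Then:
No Solution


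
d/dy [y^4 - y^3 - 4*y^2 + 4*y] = 4*y^3 - 3*y^2 - 8*y + 4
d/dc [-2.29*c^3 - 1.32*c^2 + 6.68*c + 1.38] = -6.87*c^2 - 2.64*c + 6.68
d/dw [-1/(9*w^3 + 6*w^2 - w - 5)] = (27*w^2 + 12*w - 1)/(9*w^3 + 6*w^2 - w - 5)^2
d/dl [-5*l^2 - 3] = -10*l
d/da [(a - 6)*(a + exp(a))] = a + (a - 6)*(exp(a) + 1) + exp(a)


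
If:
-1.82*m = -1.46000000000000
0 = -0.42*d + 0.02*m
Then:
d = 0.04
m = 0.80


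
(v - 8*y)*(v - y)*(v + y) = v^3 - 8*v^2*y - v*y^2 + 8*y^3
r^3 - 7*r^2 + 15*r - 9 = (r - 3)^2*(r - 1)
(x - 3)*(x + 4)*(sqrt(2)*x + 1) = sqrt(2)*x^3 + x^2 + sqrt(2)*x^2 - 12*sqrt(2)*x + x - 12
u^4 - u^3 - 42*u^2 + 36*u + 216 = (u - 6)*(u - 3)*(u + 2)*(u + 6)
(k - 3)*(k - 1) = k^2 - 4*k + 3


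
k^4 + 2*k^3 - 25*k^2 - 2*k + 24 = (k - 4)*(k - 1)*(k + 1)*(k + 6)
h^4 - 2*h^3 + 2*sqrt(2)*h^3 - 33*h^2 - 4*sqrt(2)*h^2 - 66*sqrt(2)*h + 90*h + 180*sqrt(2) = (h - 5)*(h - 3)*(h + 6)*(h + 2*sqrt(2))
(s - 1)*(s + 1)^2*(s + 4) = s^4 + 5*s^3 + 3*s^2 - 5*s - 4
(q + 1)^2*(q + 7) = q^3 + 9*q^2 + 15*q + 7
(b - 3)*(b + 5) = b^2 + 2*b - 15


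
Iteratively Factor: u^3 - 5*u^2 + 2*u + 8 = (u - 2)*(u^2 - 3*u - 4) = (u - 2)*(u + 1)*(u - 4)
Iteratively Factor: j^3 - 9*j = (j)*(j^2 - 9) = j*(j + 3)*(j - 3)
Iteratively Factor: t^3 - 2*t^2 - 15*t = (t - 5)*(t^2 + 3*t) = t*(t - 5)*(t + 3)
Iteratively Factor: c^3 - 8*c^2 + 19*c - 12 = (c - 3)*(c^2 - 5*c + 4) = (c - 3)*(c - 1)*(c - 4)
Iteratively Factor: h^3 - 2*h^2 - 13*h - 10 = (h - 5)*(h^2 + 3*h + 2) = (h - 5)*(h + 2)*(h + 1)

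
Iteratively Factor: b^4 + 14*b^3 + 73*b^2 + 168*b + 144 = (b + 3)*(b^3 + 11*b^2 + 40*b + 48) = (b + 3)^2*(b^2 + 8*b + 16) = (b + 3)^2*(b + 4)*(b + 4)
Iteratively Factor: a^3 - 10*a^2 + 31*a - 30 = (a - 2)*(a^2 - 8*a + 15) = (a - 3)*(a - 2)*(a - 5)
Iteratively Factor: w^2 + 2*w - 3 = (w - 1)*(w + 3)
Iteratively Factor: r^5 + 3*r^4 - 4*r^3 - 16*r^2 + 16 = (r + 2)*(r^4 + r^3 - 6*r^2 - 4*r + 8) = (r - 1)*(r + 2)*(r^3 + 2*r^2 - 4*r - 8) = (r - 1)*(r + 2)^2*(r^2 - 4) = (r - 2)*(r - 1)*(r + 2)^2*(r + 2)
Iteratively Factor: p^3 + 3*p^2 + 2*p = (p + 2)*(p^2 + p) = p*(p + 2)*(p + 1)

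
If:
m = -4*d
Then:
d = -m/4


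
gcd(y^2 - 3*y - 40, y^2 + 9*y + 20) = y + 5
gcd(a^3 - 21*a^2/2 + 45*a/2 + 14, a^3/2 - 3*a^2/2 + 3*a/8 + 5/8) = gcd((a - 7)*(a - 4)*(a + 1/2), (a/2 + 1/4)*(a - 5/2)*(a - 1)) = a + 1/2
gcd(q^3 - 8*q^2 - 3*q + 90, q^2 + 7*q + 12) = q + 3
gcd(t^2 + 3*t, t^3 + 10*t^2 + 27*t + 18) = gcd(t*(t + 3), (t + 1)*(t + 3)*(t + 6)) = t + 3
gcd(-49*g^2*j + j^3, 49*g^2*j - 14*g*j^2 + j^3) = 7*g*j - j^2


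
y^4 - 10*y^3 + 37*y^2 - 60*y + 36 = (y - 3)^2*(y - 2)^2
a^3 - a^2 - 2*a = a*(a - 2)*(a + 1)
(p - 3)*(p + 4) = p^2 + p - 12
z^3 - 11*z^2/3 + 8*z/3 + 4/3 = (z - 2)^2*(z + 1/3)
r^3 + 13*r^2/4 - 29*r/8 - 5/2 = (r - 5/4)*(r + 1/2)*(r + 4)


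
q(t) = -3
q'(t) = 0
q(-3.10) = -3.00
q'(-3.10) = 0.00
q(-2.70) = -3.00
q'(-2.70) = 0.00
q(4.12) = -3.00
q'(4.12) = 0.00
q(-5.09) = -3.00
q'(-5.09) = 0.00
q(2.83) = -3.00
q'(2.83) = 0.00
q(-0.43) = -3.00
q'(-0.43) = 0.00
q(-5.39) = -3.00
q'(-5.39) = 0.00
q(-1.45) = -3.00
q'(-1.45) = 0.00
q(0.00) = -3.00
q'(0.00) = 0.00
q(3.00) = -3.00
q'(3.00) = 0.00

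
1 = 1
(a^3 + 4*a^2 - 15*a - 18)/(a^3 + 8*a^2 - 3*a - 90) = (a + 1)/(a + 5)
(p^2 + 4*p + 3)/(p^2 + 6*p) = (p^2 + 4*p + 3)/(p*(p + 6))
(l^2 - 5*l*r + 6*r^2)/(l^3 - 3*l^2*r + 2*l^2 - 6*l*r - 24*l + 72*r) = (l - 2*r)/(l^2 + 2*l - 24)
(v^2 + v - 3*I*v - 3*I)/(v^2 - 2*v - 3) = (v - 3*I)/(v - 3)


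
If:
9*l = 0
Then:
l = 0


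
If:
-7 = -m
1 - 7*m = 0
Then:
No Solution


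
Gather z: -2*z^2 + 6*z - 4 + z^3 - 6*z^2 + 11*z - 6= z^3 - 8*z^2 + 17*z - 10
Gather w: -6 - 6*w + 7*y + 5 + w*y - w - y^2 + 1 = w*(y - 7) - y^2 + 7*y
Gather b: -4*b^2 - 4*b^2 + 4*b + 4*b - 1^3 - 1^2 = -8*b^2 + 8*b - 2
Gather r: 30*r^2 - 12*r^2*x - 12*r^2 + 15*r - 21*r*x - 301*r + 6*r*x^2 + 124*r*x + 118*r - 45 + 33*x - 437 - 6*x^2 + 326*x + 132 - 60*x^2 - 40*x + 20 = r^2*(18 - 12*x) + r*(6*x^2 + 103*x - 168) - 66*x^2 + 319*x - 330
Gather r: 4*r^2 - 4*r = 4*r^2 - 4*r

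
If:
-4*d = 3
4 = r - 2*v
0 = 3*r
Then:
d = -3/4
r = 0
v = -2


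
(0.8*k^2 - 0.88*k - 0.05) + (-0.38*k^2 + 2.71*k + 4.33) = 0.42*k^2 + 1.83*k + 4.28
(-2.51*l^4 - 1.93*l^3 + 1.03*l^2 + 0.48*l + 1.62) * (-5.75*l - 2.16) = 14.4325*l^5 + 16.5191*l^4 - 1.7537*l^3 - 4.9848*l^2 - 10.3518*l - 3.4992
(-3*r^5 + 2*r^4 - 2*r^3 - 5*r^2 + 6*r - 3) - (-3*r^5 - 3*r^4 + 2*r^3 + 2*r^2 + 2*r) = 5*r^4 - 4*r^3 - 7*r^2 + 4*r - 3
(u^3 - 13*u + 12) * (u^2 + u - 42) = u^5 + u^4 - 55*u^3 - u^2 + 558*u - 504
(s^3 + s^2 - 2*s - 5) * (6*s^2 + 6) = 6*s^5 + 6*s^4 - 6*s^3 - 24*s^2 - 12*s - 30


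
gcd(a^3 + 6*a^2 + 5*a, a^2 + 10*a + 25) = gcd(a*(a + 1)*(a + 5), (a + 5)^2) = a + 5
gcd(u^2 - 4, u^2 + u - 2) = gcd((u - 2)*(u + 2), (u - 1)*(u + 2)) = u + 2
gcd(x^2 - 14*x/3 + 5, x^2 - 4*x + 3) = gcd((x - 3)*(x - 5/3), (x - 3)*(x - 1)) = x - 3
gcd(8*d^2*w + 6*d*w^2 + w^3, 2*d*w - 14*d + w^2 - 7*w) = 2*d + w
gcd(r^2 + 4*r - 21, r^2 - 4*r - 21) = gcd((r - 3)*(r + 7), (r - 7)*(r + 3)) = 1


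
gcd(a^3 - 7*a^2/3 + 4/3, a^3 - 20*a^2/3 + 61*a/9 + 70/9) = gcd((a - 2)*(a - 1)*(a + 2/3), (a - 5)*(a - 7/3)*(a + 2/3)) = a + 2/3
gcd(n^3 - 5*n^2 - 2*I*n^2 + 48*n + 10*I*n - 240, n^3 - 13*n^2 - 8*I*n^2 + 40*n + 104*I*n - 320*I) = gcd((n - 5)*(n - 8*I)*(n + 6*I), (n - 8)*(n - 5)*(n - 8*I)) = n^2 + n*(-5 - 8*I) + 40*I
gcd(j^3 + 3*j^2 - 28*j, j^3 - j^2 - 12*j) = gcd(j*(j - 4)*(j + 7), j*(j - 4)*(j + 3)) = j^2 - 4*j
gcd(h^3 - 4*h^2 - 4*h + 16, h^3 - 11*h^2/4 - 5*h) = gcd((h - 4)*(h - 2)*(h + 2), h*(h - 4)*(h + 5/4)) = h - 4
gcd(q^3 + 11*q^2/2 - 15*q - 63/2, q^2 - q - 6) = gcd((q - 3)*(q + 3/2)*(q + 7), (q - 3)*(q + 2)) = q - 3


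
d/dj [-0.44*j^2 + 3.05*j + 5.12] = 3.05 - 0.88*j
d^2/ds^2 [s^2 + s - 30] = 2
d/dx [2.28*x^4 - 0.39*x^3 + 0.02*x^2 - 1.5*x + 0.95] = 9.12*x^3 - 1.17*x^2 + 0.04*x - 1.5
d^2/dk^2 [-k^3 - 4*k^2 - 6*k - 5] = -6*k - 8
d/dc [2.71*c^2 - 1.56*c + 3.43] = 5.42*c - 1.56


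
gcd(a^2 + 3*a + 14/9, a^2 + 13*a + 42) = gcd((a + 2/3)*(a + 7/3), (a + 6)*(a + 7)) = 1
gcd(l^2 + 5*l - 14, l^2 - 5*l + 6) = l - 2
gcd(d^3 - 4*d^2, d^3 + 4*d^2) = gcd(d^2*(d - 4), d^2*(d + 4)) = d^2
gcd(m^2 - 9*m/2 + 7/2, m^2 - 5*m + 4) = m - 1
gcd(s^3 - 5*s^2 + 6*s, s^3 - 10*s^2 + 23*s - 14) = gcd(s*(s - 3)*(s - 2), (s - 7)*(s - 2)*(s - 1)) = s - 2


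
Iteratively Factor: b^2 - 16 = (b + 4)*(b - 4)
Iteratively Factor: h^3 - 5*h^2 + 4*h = (h - 1)*(h^2 - 4*h) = (h - 4)*(h - 1)*(h)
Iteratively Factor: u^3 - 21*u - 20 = (u - 5)*(u^2 + 5*u + 4) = (u - 5)*(u + 4)*(u + 1)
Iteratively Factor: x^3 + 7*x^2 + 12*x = (x + 4)*(x^2 + 3*x) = x*(x + 4)*(x + 3)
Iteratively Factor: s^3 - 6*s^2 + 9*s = (s)*(s^2 - 6*s + 9) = s*(s - 3)*(s - 3)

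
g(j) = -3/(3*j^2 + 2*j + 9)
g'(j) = -3*(-6*j - 2)/(3*j^2 + 2*j + 9)^2 = 6*(3*j + 1)/(3*j^2 + 2*j + 9)^2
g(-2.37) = -0.14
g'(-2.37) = -0.08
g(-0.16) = -0.34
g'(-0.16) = 0.04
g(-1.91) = -0.19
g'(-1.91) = -0.11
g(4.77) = -0.03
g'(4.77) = 0.01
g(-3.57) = -0.07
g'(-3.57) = -0.04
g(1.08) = -0.20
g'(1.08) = 0.12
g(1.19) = -0.19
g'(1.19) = 0.11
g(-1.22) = -0.27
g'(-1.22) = -0.13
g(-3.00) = -0.10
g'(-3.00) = -0.05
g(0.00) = -0.33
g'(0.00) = 0.07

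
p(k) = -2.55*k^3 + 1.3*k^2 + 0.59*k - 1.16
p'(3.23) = -70.82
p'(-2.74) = -63.97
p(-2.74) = 59.44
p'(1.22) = -7.62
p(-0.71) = -0.01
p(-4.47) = 249.93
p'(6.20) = -277.36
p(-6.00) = 592.90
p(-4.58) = 268.39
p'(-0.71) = -5.11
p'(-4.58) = -171.79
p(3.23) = -71.62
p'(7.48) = -407.98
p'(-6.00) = -290.41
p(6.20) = -555.27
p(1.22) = -3.14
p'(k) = -7.65*k^2 + 2.6*k + 0.59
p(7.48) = -991.21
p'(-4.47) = -163.89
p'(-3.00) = -76.06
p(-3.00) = 77.62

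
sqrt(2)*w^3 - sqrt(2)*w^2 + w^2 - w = w*(w - 1)*(sqrt(2)*w + 1)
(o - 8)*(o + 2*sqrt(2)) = o^2 - 8*o + 2*sqrt(2)*o - 16*sqrt(2)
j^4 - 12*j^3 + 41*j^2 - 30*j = j*(j - 6)*(j - 5)*(j - 1)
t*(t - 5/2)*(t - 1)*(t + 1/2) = t^4 - 3*t^3 + 3*t^2/4 + 5*t/4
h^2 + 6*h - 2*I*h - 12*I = (h + 6)*(h - 2*I)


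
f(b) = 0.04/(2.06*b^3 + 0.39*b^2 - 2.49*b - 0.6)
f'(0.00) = 0.28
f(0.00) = -0.07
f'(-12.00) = -0.00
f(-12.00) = -0.00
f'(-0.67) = 0.02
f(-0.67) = 0.06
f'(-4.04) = -0.00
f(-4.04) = -0.00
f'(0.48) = 0.01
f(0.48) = -0.03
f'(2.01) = -0.01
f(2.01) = 0.00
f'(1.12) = -8316.87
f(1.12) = -7.36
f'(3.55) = -0.00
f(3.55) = 0.00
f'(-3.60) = -0.00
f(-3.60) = -0.00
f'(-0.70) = 0.00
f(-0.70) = 0.06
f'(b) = 0.04*(-6.18*b^2 - 0.78*b + 2.49)/(2.06*b^3 + 0.39*b^2 - 2.49*b - 0.6)^2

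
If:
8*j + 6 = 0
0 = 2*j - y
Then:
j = -3/4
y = -3/2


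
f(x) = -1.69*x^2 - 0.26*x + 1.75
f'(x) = -3.38*x - 0.26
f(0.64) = 0.89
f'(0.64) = -2.42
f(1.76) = -3.94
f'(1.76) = -6.21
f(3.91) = -25.10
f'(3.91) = -13.48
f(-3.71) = -20.55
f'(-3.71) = 12.28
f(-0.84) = 0.78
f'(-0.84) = 2.58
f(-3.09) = -13.58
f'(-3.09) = 10.18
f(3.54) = -20.35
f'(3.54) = -12.23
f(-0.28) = 1.69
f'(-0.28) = 0.69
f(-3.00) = -12.68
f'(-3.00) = 9.88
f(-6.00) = -57.53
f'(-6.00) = 20.02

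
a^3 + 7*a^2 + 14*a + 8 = (a + 1)*(a + 2)*(a + 4)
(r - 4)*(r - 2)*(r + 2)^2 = r^4 - 2*r^3 - 12*r^2 + 8*r + 32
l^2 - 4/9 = (l - 2/3)*(l + 2/3)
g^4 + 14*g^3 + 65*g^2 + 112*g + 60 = (g + 1)*(g + 2)*(g + 5)*(g + 6)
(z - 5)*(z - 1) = z^2 - 6*z + 5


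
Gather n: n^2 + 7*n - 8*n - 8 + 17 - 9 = n^2 - n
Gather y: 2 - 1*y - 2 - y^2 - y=-y^2 - 2*y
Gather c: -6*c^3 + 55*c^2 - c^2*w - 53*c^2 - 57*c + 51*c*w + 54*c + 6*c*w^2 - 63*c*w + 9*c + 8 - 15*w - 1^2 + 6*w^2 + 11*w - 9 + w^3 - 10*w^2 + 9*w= -6*c^3 + c^2*(2 - w) + c*(6*w^2 - 12*w + 6) + w^3 - 4*w^2 + 5*w - 2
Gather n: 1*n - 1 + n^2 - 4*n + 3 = n^2 - 3*n + 2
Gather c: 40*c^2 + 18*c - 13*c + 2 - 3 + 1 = 40*c^2 + 5*c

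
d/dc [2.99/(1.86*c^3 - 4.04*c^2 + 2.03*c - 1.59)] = (-16.6842*c^2 + 24.1592*c - 6.0697)/(1.86*c^3 - 4.04*c^2 + 2.03*c - 1.59)^2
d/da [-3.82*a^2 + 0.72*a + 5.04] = 0.72 - 7.64*a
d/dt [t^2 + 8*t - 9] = 2*t + 8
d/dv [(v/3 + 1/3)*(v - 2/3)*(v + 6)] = v^2 + 38*v/9 + 4/9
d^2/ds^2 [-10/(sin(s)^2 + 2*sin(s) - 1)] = 20*(2*sin(s)^4 + 3*sin(s)^3 + sin(s)^2 - 5*sin(s) - 5)/(2*sin(s) - cos(s)^2)^3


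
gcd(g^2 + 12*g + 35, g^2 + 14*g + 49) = g + 7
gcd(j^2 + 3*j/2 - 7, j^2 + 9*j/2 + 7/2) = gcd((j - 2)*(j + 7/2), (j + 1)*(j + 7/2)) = j + 7/2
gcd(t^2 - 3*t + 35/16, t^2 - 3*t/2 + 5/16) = t - 5/4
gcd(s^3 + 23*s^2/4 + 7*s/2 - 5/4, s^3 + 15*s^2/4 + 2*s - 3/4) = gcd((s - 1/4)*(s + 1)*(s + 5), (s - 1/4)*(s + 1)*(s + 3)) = s^2 + 3*s/4 - 1/4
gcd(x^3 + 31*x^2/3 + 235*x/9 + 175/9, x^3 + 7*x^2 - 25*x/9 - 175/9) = x^2 + 26*x/3 + 35/3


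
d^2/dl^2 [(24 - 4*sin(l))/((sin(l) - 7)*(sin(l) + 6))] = 4*(sin(l)^5 - 23*sin(l)^4 + 268*sin(l)^3 - 1020*sin(l)^2 + 1728*sin(l) + 600)/((sin(l) - 7)^3*(sin(l) + 6)^3)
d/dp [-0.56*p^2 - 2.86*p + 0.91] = -1.12*p - 2.86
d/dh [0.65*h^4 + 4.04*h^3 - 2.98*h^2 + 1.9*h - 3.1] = 2.6*h^3 + 12.12*h^2 - 5.96*h + 1.9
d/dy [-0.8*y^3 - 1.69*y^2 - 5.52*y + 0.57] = -2.4*y^2 - 3.38*y - 5.52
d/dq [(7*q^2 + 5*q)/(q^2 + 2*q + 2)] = (9*q^2 + 28*q + 10)/(q^4 + 4*q^3 + 8*q^2 + 8*q + 4)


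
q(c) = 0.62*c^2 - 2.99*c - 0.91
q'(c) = 1.24*c - 2.99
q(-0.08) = -0.67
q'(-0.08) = -3.09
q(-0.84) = 2.04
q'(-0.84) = -4.03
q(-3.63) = 18.11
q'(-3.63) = -7.49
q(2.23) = -4.49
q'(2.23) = -0.22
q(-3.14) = 14.59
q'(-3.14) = -6.88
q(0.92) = -3.14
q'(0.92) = -1.85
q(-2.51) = 10.50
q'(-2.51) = -6.10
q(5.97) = 3.34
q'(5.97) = 4.41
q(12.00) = 52.49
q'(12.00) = 11.89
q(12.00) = 52.49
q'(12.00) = 11.89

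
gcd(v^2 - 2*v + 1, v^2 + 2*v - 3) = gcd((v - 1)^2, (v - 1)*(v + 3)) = v - 1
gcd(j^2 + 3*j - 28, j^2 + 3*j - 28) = j^2 + 3*j - 28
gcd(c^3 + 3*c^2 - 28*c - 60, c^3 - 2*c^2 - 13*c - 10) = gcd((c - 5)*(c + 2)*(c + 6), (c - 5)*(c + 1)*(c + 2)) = c^2 - 3*c - 10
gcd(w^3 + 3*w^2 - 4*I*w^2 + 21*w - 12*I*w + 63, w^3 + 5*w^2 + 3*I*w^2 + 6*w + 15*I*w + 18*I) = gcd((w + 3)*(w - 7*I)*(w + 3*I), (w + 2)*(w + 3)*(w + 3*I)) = w^2 + w*(3 + 3*I) + 9*I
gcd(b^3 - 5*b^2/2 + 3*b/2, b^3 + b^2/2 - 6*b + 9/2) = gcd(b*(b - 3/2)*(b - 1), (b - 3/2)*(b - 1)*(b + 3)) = b^2 - 5*b/2 + 3/2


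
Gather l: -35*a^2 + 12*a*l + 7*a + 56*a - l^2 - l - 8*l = -35*a^2 + 63*a - l^2 + l*(12*a - 9)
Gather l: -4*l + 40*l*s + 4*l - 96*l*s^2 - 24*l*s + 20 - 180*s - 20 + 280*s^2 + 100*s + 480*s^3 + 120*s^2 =l*(-96*s^2 + 16*s) + 480*s^3 + 400*s^2 - 80*s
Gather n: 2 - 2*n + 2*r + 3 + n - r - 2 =-n + r + 3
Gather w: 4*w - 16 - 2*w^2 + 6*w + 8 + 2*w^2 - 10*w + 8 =0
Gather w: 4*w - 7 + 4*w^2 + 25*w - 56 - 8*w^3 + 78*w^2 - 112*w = -8*w^3 + 82*w^2 - 83*w - 63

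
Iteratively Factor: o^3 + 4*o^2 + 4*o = (o)*(o^2 + 4*o + 4) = o*(o + 2)*(o + 2)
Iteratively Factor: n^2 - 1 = (n + 1)*(n - 1)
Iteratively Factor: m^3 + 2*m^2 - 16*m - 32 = (m - 4)*(m^2 + 6*m + 8) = (m - 4)*(m + 2)*(m + 4)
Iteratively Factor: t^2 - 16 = (t + 4)*(t - 4)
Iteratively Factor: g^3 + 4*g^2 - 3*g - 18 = (g + 3)*(g^2 + g - 6) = (g - 2)*(g + 3)*(g + 3)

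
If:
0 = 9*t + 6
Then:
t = -2/3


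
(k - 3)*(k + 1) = k^2 - 2*k - 3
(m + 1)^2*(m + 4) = m^3 + 6*m^2 + 9*m + 4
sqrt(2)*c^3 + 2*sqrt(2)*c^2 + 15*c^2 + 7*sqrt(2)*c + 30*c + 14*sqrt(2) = (c + 2)*(c + 7*sqrt(2))*(sqrt(2)*c + 1)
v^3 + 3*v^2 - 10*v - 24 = (v - 3)*(v + 2)*(v + 4)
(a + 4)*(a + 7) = a^2 + 11*a + 28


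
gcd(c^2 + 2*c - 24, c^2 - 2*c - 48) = c + 6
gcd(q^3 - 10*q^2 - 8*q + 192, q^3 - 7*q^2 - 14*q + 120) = q^2 - 2*q - 24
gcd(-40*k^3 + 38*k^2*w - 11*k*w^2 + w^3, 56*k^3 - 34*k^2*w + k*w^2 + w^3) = 8*k^2 - 6*k*w + w^2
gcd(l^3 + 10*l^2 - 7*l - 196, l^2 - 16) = l - 4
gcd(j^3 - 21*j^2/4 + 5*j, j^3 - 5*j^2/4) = j^2 - 5*j/4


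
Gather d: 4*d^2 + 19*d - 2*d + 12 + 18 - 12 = 4*d^2 + 17*d + 18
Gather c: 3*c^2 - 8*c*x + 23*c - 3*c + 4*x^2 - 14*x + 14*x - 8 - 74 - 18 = 3*c^2 + c*(20 - 8*x) + 4*x^2 - 100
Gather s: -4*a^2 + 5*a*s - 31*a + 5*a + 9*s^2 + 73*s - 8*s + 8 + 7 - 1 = -4*a^2 - 26*a + 9*s^2 + s*(5*a + 65) + 14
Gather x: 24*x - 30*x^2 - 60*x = -30*x^2 - 36*x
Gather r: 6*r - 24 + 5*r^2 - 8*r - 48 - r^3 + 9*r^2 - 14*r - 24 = -r^3 + 14*r^2 - 16*r - 96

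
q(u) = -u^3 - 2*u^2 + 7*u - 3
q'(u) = -3*u^2 - 4*u + 7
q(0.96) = 0.99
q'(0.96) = 0.40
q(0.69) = 0.55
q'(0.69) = 2.81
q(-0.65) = -8.12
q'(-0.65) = 8.33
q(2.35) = -10.57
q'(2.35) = -18.97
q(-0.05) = -3.35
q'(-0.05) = 7.19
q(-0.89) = -10.11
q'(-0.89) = 8.18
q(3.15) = -32.05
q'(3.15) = -35.37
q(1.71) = -1.88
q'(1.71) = -8.61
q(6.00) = -249.00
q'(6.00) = -125.00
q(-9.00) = 501.00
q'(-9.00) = -200.00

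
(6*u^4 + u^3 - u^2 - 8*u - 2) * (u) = 6*u^5 + u^4 - u^3 - 8*u^2 - 2*u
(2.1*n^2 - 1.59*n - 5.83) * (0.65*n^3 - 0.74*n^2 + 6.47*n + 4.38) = 1.365*n^5 - 2.5875*n^4 + 10.9741*n^3 + 3.2249*n^2 - 44.6843*n - 25.5354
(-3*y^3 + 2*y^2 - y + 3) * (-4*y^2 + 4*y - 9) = 12*y^5 - 20*y^4 + 39*y^3 - 34*y^2 + 21*y - 27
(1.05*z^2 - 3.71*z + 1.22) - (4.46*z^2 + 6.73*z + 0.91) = -3.41*z^2 - 10.44*z + 0.31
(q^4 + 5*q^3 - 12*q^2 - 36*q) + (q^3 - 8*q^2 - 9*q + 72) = q^4 + 6*q^3 - 20*q^2 - 45*q + 72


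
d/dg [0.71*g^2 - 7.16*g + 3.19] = 1.42*g - 7.16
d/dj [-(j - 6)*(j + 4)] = 2 - 2*j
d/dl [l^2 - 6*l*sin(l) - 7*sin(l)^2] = -6*l*cos(l) + 2*l - 6*sin(l) - 7*sin(2*l)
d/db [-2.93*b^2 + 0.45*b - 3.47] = 0.45 - 5.86*b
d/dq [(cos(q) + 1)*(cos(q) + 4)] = -(2*cos(q) + 5)*sin(q)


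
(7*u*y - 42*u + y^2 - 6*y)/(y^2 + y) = (7*u*y - 42*u + y^2 - 6*y)/(y*(y + 1))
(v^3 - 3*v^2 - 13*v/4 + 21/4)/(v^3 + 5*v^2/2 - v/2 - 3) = (v - 7/2)/(v + 2)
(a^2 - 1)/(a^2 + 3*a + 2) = (a - 1)/(a + 2)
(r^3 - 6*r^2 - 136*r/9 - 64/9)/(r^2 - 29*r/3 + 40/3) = (9*r^2 + 18*r + 8)/(3*(3*r - 5))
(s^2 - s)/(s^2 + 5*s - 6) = s/(s + 6)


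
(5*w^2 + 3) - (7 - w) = 5*w^2 + w - 4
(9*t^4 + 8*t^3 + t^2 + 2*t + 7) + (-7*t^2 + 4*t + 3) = 9*t^4 + 8*t^3 - 6*t^2 + 6*t + 10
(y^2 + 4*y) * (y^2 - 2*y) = y^4 + 2*y^3 - 8*y^2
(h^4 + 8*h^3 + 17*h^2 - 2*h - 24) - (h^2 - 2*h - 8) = h^4 + 8*h^3 + 16*h^2 - 16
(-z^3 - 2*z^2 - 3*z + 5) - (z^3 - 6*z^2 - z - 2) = -2*z^3 + 4*z^2 - 2*z + 7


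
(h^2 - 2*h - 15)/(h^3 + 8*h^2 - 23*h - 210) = (h + 3)/(h^2 + 13*h + 42)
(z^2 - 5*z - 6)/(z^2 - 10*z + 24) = (z + 1)/(z - 4)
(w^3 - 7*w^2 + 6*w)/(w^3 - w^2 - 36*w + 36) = w/(w + 6)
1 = 1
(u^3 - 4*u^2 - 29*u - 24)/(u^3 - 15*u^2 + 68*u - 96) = (u^2 + 4*u + 3)/(u^2 - 7*u + 12)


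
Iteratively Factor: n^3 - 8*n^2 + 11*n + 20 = (n - 5)*(n^2 - 3*n - 4) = (n - 5)*(n - 4)*(n + 1)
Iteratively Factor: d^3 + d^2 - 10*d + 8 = (d - 1)*(d^2 + 2*d - 8) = (d - 2)*(d - 1)*(d + 4)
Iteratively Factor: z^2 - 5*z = (z - 5)*(z)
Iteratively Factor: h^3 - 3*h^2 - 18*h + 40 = (h + 4)*(h^2 - 7*h + 10) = (h - 5)*(h + 4)*(h - 2)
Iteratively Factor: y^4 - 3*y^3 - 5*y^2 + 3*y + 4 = (y - 1)*(y^3 - 2*y^2 - 7*y - 4) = (y - 1)*(y + 1)*(y^2 - 3*y - 4) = (y - 1)*(y + 1)^2*(y - 4)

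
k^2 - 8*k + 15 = (k - 5)*(k - 3)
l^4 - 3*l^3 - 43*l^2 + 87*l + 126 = (l - 7)*(l - 3)*(l + 1)*(l + 6)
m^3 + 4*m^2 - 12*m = m*(m - 2)*(m + 6)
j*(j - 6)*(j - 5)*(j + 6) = j^4 - 5*j^3 - 36*j^2 + 180*j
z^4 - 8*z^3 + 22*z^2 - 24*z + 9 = (z - 3)^2*(z - 1)^2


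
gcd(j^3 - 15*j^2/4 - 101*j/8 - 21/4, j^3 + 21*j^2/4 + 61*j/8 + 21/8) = j^2 + 9*j/4 + 7/8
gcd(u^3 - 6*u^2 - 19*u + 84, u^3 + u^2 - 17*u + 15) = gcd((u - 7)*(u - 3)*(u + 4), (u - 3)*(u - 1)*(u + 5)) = u - 3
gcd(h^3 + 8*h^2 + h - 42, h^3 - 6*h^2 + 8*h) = h - 2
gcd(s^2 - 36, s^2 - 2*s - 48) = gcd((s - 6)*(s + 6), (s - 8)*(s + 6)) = s + 6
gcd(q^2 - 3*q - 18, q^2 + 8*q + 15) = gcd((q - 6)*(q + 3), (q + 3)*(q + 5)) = q + 3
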